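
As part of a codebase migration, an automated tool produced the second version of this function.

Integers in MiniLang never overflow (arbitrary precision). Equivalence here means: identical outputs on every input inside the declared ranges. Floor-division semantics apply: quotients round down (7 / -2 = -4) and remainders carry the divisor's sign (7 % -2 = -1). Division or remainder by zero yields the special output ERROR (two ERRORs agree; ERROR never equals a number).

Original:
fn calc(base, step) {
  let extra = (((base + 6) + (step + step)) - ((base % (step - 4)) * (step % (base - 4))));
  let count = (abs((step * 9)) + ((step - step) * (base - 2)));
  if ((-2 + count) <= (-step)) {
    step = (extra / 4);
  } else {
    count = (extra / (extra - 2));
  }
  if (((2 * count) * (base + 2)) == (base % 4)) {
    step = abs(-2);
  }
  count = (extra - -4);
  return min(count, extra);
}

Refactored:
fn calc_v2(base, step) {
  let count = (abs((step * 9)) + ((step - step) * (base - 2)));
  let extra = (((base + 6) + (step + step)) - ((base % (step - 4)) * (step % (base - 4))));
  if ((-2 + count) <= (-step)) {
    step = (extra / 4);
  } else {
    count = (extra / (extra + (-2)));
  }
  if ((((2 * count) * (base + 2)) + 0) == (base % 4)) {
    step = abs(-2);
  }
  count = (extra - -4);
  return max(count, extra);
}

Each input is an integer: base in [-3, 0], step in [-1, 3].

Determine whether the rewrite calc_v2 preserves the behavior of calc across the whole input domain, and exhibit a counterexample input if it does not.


Consider the input base=-3, step=-1.
calc: extra=-2, then count=9, then ((-2 + count) <= (-step)) is false, then count=0, then (((2 * count) * (base + 2)) == (base % 4)) is false, then count=2, then returns -2
calc_v2: count=9, then extra=-2, then ((-2 + count) <= (-step)) is false, then count=0, then ((((2 * count) * (base + 2)) + 0) == (base % 4)) is false, then count=2, then returns 2
-2 vs 2 — the two versions disagree here.
verdict: not equivalent; witness: base=-3, step=-1


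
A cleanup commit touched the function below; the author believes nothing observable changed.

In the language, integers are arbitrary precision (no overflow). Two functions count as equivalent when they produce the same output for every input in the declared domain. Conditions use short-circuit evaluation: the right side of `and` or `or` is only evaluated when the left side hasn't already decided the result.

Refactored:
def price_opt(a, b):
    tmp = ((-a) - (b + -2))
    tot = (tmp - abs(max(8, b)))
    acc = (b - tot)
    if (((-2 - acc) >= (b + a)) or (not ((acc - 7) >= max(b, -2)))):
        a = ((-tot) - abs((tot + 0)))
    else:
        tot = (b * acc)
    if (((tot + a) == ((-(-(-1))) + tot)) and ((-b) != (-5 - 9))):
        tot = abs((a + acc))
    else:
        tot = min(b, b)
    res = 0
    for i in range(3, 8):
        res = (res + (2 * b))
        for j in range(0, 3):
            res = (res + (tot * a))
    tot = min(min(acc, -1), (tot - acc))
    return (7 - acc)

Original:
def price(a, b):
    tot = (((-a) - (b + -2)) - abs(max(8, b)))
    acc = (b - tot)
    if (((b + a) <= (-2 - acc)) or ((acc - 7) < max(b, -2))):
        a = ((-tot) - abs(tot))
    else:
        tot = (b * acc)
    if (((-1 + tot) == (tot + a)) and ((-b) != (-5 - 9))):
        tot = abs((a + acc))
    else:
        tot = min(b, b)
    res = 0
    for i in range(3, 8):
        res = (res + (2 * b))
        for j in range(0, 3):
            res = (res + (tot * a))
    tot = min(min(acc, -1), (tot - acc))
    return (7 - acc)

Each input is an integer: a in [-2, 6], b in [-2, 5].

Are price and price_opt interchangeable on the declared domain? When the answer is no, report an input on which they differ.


The two versions differ — the changes include local variable names differ, and comparison usage differs, and boolean connective usage differs, and constant usage differs, and statement counts differ, and arithmetic usage differs.
One worked example (a=-2, b=2) — price: tot := -6 | acc := 8 | (((b + a) <= (-2 - acc)) or ((acc - 7) < max(b, -2))): true | a := 0 | (((-1 + tot) == (tot + a)) and ((-b) != (-5 - 9))): false | tot := 2 | res := 0 | iter i=3: | res := 4 | iter j=0: | res := 4 | iter j=1: | res := 4 | iter j=2: | res := 4 | iter i=4: | res := 8 | iter j=0: | res := 8 | iter j=1: | res := 8 | iter j=2: | res := 8 | iter i=5: | res := 12 | iter j=0: | res := 12 | iter j=1: | res := 12 | iter j=2: | res := 12 | iter i=6: | res := 16 | iter j=0: | res := 16 | iter j=1: | res := 16 | iter j=2: | res := 16 | iter i=7: | res := 20 | iter j=0: | res := 20 | iter j=1: | res := 20 | iter j=2: | res := 20 | tot := -6 | result -1; price_opt: tmp := 2 | tot := -6 | acc := 8 | (((-2 - acc) >= (b + a)) or (not ((acc - 7) >= max(b, -2)))): true | a := 0 | (((tot + a) == ((-(-(-1))) + tot)) and ((-b) != (-5 - 9))): false | tot := 2 | res := 0 | iter i=3: | res := 4 | iter j=0: | res := 4 | iter j=1: | res := 4 | iter j=2: | res := 4 | iter i=4: | res := 8 | iter j=0: | res := 8 | iter j=1: | res := 8 | iter j=2: | res := 8 | iter i=5: | res := 12 | iter j=0: | res := 12 | iter j=1: | res := 12 | iter j=2: | res := 12 | iter i=6: | res := 16 | iter j=0: | res := 16 | iter j=1: | res := 16 | iter j=2: | res := 16 | iter i=7: | res := 20 | iter j=0: | res := 20 | iter j=1: | res := 20 | iter j=2: | res := 20 | tot := -6 | result -1; agreement on -1.
Every one of the 72 inputs gives matching results.
verdict: equivalent


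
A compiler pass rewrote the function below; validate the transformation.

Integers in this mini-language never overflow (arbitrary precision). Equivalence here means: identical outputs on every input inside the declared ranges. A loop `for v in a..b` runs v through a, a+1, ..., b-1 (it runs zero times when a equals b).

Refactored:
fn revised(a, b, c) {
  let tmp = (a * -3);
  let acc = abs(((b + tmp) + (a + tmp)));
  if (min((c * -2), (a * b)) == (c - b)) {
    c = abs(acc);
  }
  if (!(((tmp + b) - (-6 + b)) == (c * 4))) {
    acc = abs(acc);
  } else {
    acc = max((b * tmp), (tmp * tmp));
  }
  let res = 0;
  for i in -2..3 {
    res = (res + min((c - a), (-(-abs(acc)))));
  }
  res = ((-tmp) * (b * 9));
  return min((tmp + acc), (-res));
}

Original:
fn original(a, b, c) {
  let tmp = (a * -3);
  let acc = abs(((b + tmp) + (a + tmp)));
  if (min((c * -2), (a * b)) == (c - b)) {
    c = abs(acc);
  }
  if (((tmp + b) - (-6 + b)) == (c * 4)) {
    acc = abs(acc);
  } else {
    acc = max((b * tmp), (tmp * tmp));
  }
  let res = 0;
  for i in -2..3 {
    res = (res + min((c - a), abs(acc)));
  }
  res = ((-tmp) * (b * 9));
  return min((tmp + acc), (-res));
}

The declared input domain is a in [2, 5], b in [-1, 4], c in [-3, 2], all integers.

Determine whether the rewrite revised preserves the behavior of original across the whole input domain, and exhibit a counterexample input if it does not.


Not equivalent: a=2, b=-1, c=-3 separates them (30 vs 5).
original: tmp := -6 | acc := 11 | (min((c * -2), (a * b)) == (c - b)): true | c := 11 | (((tmp + b) - (-6 + b)) == (c * 4)): false | acc := 36 | res := 0 | iter i=-2: | res := 9 | iter i=-1: | res := 18 | iter i=0: | res := 27 | iter i=1: | res := 36 | iter i=2: | res := 45 | res := -54 | result 30
revised: tmp := -6 | acc := 11 | (min((c * -2), (a * b)) == (c - b)): true | c := 11 | (!(((tmp + b) - (-6 + b)) == (c * 4))): true | acc := 11 | res := 0 | iter i=-2: | res := 9 | iter i=-1: | res := 18 | iter i=0: | res := 27 | iter i=1: | res := 36 | iter i=2: | res := 45 | res := -54 | result 5
verdict: not equivalent; witness: a=2, b=-1, c=-3


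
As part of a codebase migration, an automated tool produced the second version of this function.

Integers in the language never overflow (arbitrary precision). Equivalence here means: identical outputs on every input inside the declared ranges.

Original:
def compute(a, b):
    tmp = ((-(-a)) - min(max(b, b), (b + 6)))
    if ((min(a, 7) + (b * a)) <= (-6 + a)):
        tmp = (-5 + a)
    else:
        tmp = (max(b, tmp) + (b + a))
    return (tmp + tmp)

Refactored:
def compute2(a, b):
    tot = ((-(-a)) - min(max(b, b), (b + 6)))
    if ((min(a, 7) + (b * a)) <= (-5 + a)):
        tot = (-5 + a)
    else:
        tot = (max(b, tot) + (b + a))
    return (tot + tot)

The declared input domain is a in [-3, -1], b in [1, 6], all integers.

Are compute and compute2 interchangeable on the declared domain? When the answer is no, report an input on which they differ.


Take a=-1, b=5.
compute: tmp := -6 | ((min(a, 7) + (b * a)) <= (-6 + a)): false | tmp := 9 | result 18
compute2: tot := -6 | ((min(a, 7) + (b * a)) <= (-5 + a)): true | tot := -6 | result -12
18 and -12 differ, so these are not the same function on this domain.
verdict: not equivalent; witness: a=-1, b=5


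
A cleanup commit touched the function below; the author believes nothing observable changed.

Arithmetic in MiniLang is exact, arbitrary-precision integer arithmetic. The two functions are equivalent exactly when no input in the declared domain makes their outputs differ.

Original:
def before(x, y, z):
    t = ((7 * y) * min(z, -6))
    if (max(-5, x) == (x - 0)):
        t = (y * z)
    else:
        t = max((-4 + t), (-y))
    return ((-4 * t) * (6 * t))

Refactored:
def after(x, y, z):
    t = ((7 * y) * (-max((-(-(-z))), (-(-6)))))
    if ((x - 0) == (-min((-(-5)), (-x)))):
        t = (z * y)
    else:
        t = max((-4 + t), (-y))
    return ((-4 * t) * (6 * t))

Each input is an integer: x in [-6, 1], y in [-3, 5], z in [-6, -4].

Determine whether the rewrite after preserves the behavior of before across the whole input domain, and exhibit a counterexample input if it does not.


Side by side, the visible changes include: same computation, different form.
Tracing x=-1, y=-1, z=-4: before: t becomes 42; next (max(-5, x) == (x - 0)) evaluates to true; next t becomes 4; next final value -384 | after: t becomes 42; next ((x - 0) == (-min((-(-5)), (-x)))) evaluates to true; next t becomes 4; next final value -384 — matching result -384.
An exhaustive pass over the 216 declared inputs shows identical outputs.
verdict: equivalent


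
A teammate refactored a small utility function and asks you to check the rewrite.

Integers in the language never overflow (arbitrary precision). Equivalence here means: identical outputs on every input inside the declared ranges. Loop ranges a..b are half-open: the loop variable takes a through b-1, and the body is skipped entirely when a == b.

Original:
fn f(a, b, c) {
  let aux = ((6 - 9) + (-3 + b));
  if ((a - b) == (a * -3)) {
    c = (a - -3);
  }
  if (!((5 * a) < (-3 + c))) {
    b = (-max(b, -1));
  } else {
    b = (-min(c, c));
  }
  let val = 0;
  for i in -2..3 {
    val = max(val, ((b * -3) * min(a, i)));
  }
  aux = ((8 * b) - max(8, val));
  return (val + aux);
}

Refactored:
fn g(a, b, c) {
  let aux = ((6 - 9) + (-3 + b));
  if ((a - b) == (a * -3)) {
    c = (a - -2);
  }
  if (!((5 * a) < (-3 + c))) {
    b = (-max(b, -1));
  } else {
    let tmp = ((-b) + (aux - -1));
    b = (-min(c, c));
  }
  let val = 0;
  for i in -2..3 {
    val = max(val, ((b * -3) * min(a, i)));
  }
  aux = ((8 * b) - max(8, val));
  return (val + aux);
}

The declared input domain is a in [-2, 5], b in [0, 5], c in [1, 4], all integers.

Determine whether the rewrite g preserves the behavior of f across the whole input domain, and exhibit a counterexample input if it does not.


The suspicious edit (`-3` became `-2`) never changes the result for any input inside the declared domain.
One worked example (a=0, b=2, c=2) — f: aux := -4 | ((a - b) == (a * -3)): false | (!((5 * a) < (-3 + c))): true | b := -2 | val := 0 | iter i=-2: | val := 0 | iter i=-1: | val := 0 | iter i=0: | val := 0 | iter i=1: | val := 0 | iter i=2: | val := 0 | aux := -24 | result -24; g: aux := -4 | ((a - b) == (a * -3)): false | (!((5 * a) < (-3 + c))): true | b := -2 | val := 0 | iter i=-2: | val := 0 | iter i=-1: | val := 0 | iter i=0: | val := 0 | iter i=1: | val := 0 | iter i=2: | val := 0 | aux := -24 | result -24; agreement on -24.
An exhaustive pass over the 192 declared inputs shows identical outputs.
verdict: equivalent


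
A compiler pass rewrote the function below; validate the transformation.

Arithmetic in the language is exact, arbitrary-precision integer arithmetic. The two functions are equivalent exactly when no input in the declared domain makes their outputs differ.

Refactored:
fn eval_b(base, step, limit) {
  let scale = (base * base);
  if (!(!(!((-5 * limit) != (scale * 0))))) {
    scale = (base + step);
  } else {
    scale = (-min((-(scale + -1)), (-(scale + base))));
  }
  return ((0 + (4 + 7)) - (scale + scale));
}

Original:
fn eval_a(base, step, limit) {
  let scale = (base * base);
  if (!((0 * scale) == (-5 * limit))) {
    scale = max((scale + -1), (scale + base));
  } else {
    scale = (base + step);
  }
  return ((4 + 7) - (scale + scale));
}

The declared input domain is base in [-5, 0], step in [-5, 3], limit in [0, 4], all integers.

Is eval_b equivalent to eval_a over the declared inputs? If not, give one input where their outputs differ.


Side by side, the visible changes include: comparison usage differs, plus constant usage differs, plus arithmetic usage differs, plus boolean connective usage differs, plus min/max/abs usage differs.
One worked example (base=-2, step=-4, limit=3) — eval_a: scale=4, then (!((0 * scale) == (-5 * limit))) is true, then scale=3, then returns 5; eval_b: scale=4, then (!(!(!((-5 * limit) != (scale * 0))))) is false, then scale=3, then returns 5; agreement on 5.
Checked all 270 inputs in the declared domain: the outputs agree on every one.
verdict: equivalent


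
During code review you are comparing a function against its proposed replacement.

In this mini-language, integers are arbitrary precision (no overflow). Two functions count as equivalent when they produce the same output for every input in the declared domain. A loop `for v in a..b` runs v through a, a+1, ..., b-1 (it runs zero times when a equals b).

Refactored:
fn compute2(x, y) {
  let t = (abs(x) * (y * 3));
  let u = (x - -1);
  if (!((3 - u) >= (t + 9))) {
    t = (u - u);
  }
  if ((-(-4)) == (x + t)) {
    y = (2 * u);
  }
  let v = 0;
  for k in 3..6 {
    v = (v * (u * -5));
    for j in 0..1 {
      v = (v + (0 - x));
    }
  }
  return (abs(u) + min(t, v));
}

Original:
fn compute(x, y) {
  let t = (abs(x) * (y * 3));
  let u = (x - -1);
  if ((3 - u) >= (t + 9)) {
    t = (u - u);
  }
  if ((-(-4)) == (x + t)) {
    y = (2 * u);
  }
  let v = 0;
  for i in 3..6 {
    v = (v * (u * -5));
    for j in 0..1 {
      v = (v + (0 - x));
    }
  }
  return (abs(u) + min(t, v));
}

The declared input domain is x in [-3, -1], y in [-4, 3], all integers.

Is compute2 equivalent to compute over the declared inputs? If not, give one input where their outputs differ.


Consider the input x=-3, y=-4.
compute: t = -36; u = -2; ((3 - u) >= (t + 9)) -> true; t = 0; ((-(-4)) == (x + t)) -> false; v = 0; [i=3]; v = 0; [j=0]; v = 3; [i=4]; v = 30; [j=0]; v = 33; [i=5]; v = 330; [j=0]; v = 333; return 2
compute2: t = -36; u = -2; (!((3 - u) >= (t + 9))) -> false; ((-(-4)) == (x + t)) -> false; v = 0; [k=3]; v = 0; [j=0]; v = 3; [k=4]; v = 30; [j=0]; v = 33; [k=5]; v = 330; [j=0]; v = 333; return -34
2 and -34 differ, so these are not the same function on this domain.
verdict: not equivalent; witness: x=-3, y=-4


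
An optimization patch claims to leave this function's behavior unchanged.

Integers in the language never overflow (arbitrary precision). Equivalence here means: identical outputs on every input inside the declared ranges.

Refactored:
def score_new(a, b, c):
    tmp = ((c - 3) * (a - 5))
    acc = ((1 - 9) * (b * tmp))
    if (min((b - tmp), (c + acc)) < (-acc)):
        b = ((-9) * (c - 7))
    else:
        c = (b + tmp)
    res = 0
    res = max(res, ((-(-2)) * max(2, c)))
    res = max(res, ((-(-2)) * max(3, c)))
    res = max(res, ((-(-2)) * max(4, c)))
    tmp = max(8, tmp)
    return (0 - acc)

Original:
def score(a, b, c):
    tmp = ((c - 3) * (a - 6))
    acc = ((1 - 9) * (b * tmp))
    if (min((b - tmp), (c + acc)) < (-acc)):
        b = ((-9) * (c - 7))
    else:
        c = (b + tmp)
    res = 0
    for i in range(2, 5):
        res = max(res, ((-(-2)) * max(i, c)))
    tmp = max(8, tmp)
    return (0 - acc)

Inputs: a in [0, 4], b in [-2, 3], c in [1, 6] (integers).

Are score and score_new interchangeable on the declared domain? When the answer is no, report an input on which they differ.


Run the pair on a=0, b=-2, c=1.
score: tmp = 12; acc = 192; (min((b - tmp), (c + acc)) < (-acc)) -> false; c = 10; res = 0; [i=2]; res = 20; [i=3]; res = 20; [i=4]; res = 20; tmp = 12; return -192
score_new: tmp = 10; acc = 160; (min((b - tmp), (c + acc)) < (-acc)) -> false; c = 8; res = 0; res = 16; res = 16; res = 16; tmp = 10; return -160
-192 against -160: the behavior changed.
verdict: not equivalent; witness: a=0, b=-2, c=1


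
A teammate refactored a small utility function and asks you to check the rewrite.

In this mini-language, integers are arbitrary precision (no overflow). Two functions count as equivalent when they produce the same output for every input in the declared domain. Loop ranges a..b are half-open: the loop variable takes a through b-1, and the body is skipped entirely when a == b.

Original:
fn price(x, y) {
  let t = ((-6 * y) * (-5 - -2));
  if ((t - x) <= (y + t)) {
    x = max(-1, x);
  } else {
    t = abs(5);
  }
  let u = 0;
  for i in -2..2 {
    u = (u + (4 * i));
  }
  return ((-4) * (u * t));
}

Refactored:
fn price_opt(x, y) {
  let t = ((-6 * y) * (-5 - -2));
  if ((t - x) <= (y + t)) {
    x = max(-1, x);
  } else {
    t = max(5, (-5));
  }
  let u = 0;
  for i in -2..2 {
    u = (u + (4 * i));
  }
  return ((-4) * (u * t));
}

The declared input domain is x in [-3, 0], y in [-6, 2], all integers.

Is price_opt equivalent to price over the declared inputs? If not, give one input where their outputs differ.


Changes here: constant usage differs; also min/max/abs usage differs; the full 36-point sweep finds no disagreement.
verdict: equivalent


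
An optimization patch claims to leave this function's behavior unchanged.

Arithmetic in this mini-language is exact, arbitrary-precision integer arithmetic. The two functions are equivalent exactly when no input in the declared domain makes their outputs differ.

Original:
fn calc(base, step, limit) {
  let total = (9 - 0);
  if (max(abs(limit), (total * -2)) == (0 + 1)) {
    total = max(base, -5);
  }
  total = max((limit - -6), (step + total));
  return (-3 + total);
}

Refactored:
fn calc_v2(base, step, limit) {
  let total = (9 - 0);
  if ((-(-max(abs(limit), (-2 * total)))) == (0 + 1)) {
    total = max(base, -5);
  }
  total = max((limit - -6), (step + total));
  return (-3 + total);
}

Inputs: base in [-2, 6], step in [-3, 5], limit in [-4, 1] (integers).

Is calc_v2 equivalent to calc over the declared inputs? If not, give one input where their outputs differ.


Reading the diff, among the changes: same computation, different form.
Spot check at base=3, step=5, limit=1 — calc: total := 9 | (max(abs(limit), (total * -2)) == (0 + 1)): true | total := 3 | total := 8 | result 5. calc_v2: total := 9 | ((-(-max(abs(limit), (-2 * total)))) == (0 + 1)): true | total := 3 | total := 8 | result 5. Both give 5.
An exhaustive pass over the 486 declared inputs shows identical outputs.
verdict: equivalent


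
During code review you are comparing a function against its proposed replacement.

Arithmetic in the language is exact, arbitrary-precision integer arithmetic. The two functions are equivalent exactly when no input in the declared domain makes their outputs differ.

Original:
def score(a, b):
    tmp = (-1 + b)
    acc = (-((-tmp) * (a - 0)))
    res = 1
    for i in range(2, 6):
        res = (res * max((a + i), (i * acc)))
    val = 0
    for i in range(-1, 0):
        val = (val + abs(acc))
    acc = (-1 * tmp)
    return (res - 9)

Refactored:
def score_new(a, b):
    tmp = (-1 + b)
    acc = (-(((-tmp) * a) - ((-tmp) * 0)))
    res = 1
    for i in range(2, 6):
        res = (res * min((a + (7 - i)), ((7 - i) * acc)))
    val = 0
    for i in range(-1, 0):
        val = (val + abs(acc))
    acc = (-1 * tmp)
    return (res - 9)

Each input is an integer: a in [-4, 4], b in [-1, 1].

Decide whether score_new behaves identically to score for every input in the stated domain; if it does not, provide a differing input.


Evaluate both at a=-4, b=-1.
score: tmp=-2, then acc=8, then res=1, then (i=2), then res=16, then (i=3), then res=384, then (i=4), then res=12288, then (i=5), then res=491520, then val=0, then (i=-1), then val=8, then acc=2, then returns 491511
score_new: tmp=-2, then acc=8, then res=1, then (i=2), then res=1, then (i=3), then res=0, then (i=4), then res=0, then (i=5), then res=0, then val=0, then (i=-1), then val=8, then acc=2, then returns -9
491511 vs -9 — the two versions disagree here.
verdict: not equivalent; witness: a=-4, b=-1


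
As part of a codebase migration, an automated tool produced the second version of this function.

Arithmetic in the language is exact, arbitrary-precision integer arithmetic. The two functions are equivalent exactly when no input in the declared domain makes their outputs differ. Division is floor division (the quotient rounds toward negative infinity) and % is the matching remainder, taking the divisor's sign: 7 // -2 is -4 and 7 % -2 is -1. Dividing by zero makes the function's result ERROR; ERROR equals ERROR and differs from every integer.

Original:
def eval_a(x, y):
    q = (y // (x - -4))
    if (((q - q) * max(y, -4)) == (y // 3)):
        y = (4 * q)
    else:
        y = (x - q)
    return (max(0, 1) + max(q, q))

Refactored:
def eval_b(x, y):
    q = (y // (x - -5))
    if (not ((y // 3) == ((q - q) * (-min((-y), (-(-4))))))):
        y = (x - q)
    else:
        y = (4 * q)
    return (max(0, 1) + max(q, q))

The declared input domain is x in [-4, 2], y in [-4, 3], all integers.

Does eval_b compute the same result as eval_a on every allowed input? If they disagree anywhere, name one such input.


Take x=-4, y=-4.
eval_a: hits division by zero so the output is ERROR
eval_b: q becomes -4; next (not ((y // 3) == ((q - q) * (-min((-y), (-(-4))))))) evaluates to true; next y becomes 0; next final value -3
ERROR against -3: the behavior changed.
verdict: not equivalent; witness: x=-4, y=-4


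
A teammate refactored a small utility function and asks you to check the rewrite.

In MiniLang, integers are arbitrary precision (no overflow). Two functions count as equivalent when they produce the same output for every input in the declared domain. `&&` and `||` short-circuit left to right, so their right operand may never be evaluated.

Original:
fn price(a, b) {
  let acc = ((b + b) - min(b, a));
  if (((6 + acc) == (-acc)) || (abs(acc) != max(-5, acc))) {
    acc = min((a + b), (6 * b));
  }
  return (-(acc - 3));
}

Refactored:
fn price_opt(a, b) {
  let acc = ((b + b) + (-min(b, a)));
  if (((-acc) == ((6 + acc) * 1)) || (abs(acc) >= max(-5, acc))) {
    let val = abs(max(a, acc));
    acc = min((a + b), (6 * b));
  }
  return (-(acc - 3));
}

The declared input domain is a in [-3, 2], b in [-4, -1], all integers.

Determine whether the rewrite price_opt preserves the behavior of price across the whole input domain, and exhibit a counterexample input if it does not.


Try a=-3, b=-1.
price: acc=1, then (((6 + acc) == (-acc)) || (abs(acc) != max(-5, acc))) is false, then returns 2
price_opt: acc=1, then (((-acc) == ((6 + acc) * 1)) || (abs(acc) >= max(-5, acc))) is true, then val=1, then acc=-6, then returns 9
2 != 9, so the rewrite changes behavior.
verdict: not equivalent; witness: a=-3, b=-1


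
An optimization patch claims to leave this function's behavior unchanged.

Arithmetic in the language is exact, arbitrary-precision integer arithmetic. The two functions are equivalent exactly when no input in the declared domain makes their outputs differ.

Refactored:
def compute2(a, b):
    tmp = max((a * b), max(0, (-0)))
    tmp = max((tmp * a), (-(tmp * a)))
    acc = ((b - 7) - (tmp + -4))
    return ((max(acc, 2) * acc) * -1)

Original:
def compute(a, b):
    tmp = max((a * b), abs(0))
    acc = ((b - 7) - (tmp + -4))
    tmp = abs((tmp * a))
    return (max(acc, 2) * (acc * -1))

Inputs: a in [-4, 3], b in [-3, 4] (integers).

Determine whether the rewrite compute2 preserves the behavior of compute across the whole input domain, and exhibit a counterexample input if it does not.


These are not equivalent — on a=-4, b=-3 the outputs split (36 vs 108).
compute: tmp = 12; acc = -18; tmp = 48; return 36
compute2: tmp = 12; tmp = 48; acc = -54; return 108
verdict: not equivalent; witness: a=-4, b=-3


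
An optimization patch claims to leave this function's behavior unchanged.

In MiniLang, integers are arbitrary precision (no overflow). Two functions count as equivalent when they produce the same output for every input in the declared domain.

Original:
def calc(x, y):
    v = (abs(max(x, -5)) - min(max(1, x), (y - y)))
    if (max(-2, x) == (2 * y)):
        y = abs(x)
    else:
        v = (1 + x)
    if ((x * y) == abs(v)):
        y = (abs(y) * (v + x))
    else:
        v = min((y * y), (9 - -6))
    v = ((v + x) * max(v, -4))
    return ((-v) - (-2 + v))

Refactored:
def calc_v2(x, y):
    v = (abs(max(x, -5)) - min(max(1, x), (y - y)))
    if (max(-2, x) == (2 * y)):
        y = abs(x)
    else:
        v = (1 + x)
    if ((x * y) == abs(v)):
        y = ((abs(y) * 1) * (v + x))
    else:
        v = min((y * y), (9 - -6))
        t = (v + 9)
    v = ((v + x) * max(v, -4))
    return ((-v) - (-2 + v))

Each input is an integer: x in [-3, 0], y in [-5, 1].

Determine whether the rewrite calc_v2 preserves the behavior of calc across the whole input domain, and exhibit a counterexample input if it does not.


Behavior is preserved: although local variable names differ; constant usage differs; arithmetic usage differs; statement counts differ, the outputs never diverge.
Spot check at x=-2, y=-4 — calc: v := 2 | (max(-2, x) == (2 * y)): false | v := -1 | ((x * y) == abs(v)): false | v := 15 | v := 195 | result -388. calc_v2: v := 2 | (max(-2, x) == (2 * y)): false | v := -1 | ((x * y) == abs(v)): false | v := 15 | t := 24 | v := 195 | result -388. Both give -388.
Sweeping the whole domain (28 inputs) finds no disagreement.
verdict: equivalent


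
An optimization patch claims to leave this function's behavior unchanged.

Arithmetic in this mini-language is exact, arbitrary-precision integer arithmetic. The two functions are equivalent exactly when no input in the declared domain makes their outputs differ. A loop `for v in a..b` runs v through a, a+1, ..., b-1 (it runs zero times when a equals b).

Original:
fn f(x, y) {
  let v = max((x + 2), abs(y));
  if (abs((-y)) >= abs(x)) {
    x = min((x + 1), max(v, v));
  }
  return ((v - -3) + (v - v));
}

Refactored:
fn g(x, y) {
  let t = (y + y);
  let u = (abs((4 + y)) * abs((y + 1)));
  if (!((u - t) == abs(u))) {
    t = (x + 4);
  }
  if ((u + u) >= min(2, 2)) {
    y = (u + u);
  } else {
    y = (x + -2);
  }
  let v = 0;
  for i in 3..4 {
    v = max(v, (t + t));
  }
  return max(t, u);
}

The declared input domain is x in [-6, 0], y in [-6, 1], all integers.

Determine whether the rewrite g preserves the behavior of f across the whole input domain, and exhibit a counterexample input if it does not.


The rewrite breaks on x=-6, y=-6, where the results are 9 and 10.
f: v becomes 6; next (abs((-y)) >= abs(x)) evaluates to true; next x becomes -5; next final value 9
g: t becomes -12; next u becomes 10; next (!((u - t) == abs(u))) evaluates to true; next t becomes -2; next ((u + u) >= min(2, 2)) evaluates to true; next y becomes 20; next v becomes 0; next at i=3:; next v becomes 0; next final value 10
verdict: not equivalent; witness: x=-6, y=-6


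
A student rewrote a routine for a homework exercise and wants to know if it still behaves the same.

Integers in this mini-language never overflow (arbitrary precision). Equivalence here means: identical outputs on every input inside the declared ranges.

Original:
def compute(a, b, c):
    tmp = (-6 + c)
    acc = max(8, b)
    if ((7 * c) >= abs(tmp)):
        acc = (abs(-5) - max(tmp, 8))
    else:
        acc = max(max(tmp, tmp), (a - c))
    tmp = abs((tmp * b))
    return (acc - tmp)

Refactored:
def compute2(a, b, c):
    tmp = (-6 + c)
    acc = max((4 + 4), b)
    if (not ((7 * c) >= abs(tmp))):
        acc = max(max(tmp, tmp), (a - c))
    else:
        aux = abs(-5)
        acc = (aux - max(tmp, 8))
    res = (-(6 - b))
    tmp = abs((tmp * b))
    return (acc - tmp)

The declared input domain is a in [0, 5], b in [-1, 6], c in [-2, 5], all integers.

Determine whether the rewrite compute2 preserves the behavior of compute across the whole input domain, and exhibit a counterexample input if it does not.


Changes here: arithmetic usage differs; local variable names differ; constant usage differs; statement counts differ; boolean connective usage differs; the full 384-point sweep finds no disagreement.
verdict: equivalent


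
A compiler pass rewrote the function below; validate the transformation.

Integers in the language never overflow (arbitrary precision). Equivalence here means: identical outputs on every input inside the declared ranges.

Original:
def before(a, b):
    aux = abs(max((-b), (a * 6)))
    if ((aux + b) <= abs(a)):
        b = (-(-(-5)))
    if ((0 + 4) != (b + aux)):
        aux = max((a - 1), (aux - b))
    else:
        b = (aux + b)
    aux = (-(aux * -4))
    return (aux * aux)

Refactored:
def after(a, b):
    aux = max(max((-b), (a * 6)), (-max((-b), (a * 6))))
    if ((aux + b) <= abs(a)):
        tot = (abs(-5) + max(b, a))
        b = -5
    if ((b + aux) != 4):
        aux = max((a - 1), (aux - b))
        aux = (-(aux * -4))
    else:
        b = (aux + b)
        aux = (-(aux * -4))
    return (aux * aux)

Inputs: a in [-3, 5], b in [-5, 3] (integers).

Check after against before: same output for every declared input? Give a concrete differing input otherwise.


This is a faithful refactor — arithmetic usage differs; local variable names differ; constant usage differs; statement counts differ; min/max/abs usage differs, but the computed results match everywhere.
One worked example (a=-1, b=3) — before: aux becomes 3; next ((aux + b) <= abs(a)) evaluates to false; next ((0 + 4) != (b + aux)) evaluates to true; next aux becomes 0; next aux becomes 0; next final value 0; after: aux becomes 3; next ((aux + b) <= abs(a)) evaluates to false; next ((b + aux) != 4) evaluates to true; next aux becomes 0; next aux becomes 0; next final value 0; agreement on 0.
Checked all 81 inputs in the declared domain: the outputs agree on every one.
verdict: equivalent


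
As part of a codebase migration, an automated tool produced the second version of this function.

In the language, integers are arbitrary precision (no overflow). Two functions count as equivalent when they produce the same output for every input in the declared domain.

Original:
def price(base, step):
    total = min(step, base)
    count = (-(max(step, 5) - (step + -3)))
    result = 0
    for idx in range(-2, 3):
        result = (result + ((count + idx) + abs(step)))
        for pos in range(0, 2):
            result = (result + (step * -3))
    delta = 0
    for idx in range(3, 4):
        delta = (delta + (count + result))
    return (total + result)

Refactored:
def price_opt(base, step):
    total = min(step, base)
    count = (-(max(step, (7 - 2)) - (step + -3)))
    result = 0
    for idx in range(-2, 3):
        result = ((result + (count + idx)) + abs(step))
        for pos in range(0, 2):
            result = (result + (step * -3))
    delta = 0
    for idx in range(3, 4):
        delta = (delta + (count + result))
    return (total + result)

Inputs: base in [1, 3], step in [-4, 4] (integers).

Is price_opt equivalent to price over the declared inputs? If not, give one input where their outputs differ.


Equivalent — the differences include arithmetic usage differs; also constant usage differs, yet no declared input distinguishes the two.
Spot check at base=1, step=3 — price: total := 1 | count := -5 | result := 0 | iter idx=-2: | result := -4 | iter pos=0: | result := -13 | iter pos=1: | result := -22 | iter idx=-1: | result := -25 | iter pos=0: | result := -34 | iter pos=1: | result := -43 | iter idx=0: | result := -45 | iter pos=0: | result := -54 | iter pos=1: | result := -63 | iter idx=1: | result := -64 | iter pos=0: | result := -73 | iter pos=1: | result := -82 | iter idx=2: | result := -82 | iter pos=0: | result := -91 | iter pos=1: | result := -100 | delta := 0 | iter idx=3: | delta := -105 | result -99. price_opt: total := 1 | count := -5 | result := 0 | iter idx=-2: | result := -4 | iter pos=0: | result := -13 | iter pos=1: | result := -22 | iter idx=-1: | result := -25 | iter pos=0: | result := -34 | iter pos=1: | result := -43 | iter idx=0: | result := -45 | iter pos=0: | result := -54 | iter pos=1: | result := -63 | iter idx=1: | result := -64 | iter pos=0: | result := -73 | iter pos=1: | result := -82 | iter idx=2: | result := -82 | iter pos=0: | result := -91 | iter pos=1: | result := -100 | delta := 0 | iter idx=3: | delta := -105 | result -99. Both give -99.
Every one of the 27 inputs gives matching results.
verdict: equivalent


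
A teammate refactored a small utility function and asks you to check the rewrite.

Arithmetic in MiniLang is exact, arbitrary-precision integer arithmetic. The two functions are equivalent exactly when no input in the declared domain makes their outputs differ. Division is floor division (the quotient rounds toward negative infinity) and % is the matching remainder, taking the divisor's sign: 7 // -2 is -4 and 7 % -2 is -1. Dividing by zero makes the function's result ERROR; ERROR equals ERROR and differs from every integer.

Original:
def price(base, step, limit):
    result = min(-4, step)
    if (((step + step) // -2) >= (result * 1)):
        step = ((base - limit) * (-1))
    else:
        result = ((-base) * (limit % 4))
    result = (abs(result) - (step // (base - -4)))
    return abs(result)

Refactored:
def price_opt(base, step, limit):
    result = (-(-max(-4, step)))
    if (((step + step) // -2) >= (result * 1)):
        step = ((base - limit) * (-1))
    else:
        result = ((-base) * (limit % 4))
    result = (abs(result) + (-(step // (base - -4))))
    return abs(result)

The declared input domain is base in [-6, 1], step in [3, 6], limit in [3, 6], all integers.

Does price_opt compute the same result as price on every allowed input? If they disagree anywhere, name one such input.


Not equivalent: base=-6, step=3, limit=3 separates them (9 vs 20).
price: result becomes -4; next (((step + step) // -2) >= (result * 1)) evaluates to true; next step becomes 9; next result becomes 9; next final value 9
price_opt: result becomes 3; next (((step + step) // -2) >= (result * 1)) evaluates to false; next result becomes 18; next result becomes 20; next final value 20
verdict: not equivalent; witness: base=-6, step=3, limit=3


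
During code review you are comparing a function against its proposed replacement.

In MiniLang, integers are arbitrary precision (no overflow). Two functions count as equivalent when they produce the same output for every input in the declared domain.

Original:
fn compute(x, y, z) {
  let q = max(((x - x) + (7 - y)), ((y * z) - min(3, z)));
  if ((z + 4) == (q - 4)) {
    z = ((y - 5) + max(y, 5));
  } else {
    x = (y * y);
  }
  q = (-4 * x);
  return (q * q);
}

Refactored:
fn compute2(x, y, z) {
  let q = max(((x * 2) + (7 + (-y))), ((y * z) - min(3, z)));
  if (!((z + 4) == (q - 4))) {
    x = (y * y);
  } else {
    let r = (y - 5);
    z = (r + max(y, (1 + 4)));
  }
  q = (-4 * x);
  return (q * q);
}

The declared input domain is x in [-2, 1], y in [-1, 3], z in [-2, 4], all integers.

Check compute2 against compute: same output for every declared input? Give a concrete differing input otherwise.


x=-2, y=-1, z=0 yields 64 from compute but 16 from compute2.
verdict: not equivalent; witness: x=-2, y=-1, z=0


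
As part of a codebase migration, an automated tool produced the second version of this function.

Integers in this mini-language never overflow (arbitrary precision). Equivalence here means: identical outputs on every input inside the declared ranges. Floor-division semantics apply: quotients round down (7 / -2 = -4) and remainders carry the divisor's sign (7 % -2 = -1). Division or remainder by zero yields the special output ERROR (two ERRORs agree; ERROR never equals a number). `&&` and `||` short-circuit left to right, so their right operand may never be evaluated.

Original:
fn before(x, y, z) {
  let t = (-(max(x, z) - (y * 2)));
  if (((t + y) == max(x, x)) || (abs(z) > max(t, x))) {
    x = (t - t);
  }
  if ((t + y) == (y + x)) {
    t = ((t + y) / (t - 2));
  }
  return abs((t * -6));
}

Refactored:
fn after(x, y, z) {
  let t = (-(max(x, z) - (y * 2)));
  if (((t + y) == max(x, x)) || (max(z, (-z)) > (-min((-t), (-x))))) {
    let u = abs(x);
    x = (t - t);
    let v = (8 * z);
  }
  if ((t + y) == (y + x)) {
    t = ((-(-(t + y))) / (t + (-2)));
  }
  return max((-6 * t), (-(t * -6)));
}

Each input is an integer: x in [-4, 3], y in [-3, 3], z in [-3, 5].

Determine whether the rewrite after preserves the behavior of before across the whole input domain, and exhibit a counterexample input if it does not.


Reading the diff, among the changes: constant usage differs; arithmetic usage differs; min/max/abs usage differs; statement counts differ; local variable names differ.
One worked example (x=-4, y=-3, z=3) — before: t = -9; (((t + y) == max(x, x)) || (abs(z) > max(t, x))) -> true; x = 0; ((t + y) == (y + x)) -> false; return 54; after: t = -9; (((t + y) == max(x, x)) || (max(z, (-z)) > (-min((-t), (-x))))) -> true; u = 4; x = 0; v = 24; ((t + y) == (y + x)) -> false; return 54; agreement on 54.
Every one of the 504 inputs gives matching results.
verdict: equivalent


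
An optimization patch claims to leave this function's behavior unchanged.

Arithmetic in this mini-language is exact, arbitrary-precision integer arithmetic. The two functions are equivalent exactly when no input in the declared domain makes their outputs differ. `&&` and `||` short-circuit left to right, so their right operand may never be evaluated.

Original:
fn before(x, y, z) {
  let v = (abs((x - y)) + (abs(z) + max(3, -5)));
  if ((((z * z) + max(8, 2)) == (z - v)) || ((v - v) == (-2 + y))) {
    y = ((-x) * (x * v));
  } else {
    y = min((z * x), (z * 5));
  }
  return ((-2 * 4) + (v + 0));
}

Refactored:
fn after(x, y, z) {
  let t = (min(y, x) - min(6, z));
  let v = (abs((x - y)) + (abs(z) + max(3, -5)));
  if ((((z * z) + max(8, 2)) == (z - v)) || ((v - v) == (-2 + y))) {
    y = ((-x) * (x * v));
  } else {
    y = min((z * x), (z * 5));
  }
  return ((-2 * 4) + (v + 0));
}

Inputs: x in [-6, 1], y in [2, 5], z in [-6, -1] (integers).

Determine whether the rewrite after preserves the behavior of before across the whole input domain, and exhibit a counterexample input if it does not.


Although statement counts differ, plus local variable names differ, plus constant usage differs, plus arithmetic usage differs, plus min/max/abs usage differs, 192/192 inputs agree.
verdict: equivalent


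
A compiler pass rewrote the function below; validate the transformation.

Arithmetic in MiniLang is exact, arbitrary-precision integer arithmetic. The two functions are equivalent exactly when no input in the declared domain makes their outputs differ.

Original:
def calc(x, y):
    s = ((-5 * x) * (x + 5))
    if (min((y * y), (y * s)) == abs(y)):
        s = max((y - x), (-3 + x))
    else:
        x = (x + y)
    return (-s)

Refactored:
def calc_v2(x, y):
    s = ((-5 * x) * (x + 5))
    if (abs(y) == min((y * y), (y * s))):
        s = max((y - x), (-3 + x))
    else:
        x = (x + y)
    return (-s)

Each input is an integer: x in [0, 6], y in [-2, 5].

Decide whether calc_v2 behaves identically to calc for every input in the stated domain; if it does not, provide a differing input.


Although same computation, different form, 56/56 inputs agree.
verdict: equivalent


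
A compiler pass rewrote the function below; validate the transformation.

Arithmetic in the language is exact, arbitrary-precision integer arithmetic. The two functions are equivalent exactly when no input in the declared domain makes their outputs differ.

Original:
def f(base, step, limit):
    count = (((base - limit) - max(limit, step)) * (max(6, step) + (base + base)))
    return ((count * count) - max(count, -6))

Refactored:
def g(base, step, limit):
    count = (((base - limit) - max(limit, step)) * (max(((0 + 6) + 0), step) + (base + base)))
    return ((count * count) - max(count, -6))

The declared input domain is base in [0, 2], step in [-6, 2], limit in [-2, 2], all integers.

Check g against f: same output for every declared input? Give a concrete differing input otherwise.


Although arithmetic usage differs; also constant usage differs, 135/135 inputs agree.
verdict: equivalent
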